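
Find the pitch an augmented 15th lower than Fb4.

A fifteenth keeps the letter name F, two octaves down from F.
An augmented fifteenth spans 25 semitones, so from Fb4 the target pitch is Fbb2.

Fbb2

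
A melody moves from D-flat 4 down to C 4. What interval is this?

Descending from Db4 to C4 is the same interval as ascending C4 to Db4.
C to D spans two letter names (C-D), so the interval is some kind of second.
C4 to Db4 is 1 semitone, a half step short of the major second (2), so this is minor.

minor second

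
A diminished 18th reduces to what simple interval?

diminished fourth

Subtracting seven from the interval number removes an octave: 18 − 14 = 4.
That makes a diminished eighteenth a compound diminished fourth — 2 octaves plus a diminished fourth.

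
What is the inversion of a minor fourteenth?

First reduce the compound minor fourteenth to its simple form, a minor seventh.
Interval numbers invert to sum to nine: 7 + 2 = 9, so a seventh inverts to a second.
The quality also flips — minor becomes major — giving a major second.

M2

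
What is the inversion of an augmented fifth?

The rule of nine gives the new number: 9 − 5 = 4, so a fifth becomes a fourth.
The quality also flips — augmented becomes diminished — giving a diminished fourth.

d4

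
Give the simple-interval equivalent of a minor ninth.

Subtracting seven from the interval number removes an octave: 9 − 7 = 2.
That makes a minor ninth a compound minor second — an octave plus a minor second.

minor 2nd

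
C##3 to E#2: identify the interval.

Descending from C##3 to E#2 is the same interval as ascending E#2 to C##3.
E to C spans six letter names (E-F-G-A-B-C), so the interval is some kind of sixth.
The major sixth spans 9 semitones, and E#2 to C##3 is exactly 9 semitones — so this is a major sixth.

major sixth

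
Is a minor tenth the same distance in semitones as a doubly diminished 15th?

No

15 semitones (minor tenth) vs 22 semitones (doubly diminished fifteenth): not equal.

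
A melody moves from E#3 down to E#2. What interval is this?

Descending from E#3 to E#2 is the same interval as ascending E#2 to E#3.
E to E is the same letter name, plus an octave: an octave.
E#2 to E#3 is 12 semitones, matching the perfect octave exactly, so the quality is perfect.

perfect octave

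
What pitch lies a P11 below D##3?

A##1

Counting four letter names plus an octave down from D lands on A.
Moving 17 semitones down from D##3 (the size of a perfect eleventh) reaches A##1.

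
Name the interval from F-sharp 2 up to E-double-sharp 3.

F to E spans seven letter names (F-G-A-B-C-D-E), so the interval is some kind of seventh.
F#2 to E##3 spans 12 semitones — one semitone wider than the major seventh (11) — giving an augmented seventh.

A7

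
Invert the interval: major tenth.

First reduce the compound major tenth to its simple form, a major third.
The rule of nine gives the new number: 9 − 3 = 6, so a third becomes a sixth.
Quality inverts too: major becomes minor. That makes the inversion a minor sixth.

m6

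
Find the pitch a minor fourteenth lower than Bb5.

C4

The fourteenth's letter: B down seven letter names plus an octave → C.
A minor fourteenth spans 22 semitones, so from Bb5 the target pitch is C4.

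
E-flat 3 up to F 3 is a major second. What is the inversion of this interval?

The rule of nine gives the new number: 9 − 2 = 7, so a second becomes a seventh.
And major becomes minor under inversion, so we get a minor seventh.

minor 7th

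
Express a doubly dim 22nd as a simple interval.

dd8

Subtracting seven from the interval number removes an octave: 22 − 14 = 8.
That makes a doubly diminished twenty-second a compound doubly diminished octave — 2 octaves plus a doubly diminished octave.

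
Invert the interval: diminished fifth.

The rule of nine gives the new number: 9 − 5 = 4, so a fifth becomes a fourth.
Quality inverts too: diminished becomes augmented. That makes the inversion an augmented fourth.

augmented 4th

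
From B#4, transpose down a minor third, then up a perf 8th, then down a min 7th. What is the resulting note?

A##4

B#4 down a minor third → G##4 (3 semitones).
A perfect octave up from G##4 is G##5.
Down a minor seventh from G##5: A##4 (10 semitones down).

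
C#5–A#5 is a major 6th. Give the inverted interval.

m3

The rule of nine gives the new number: 9 − 6 = 3, so a sixth becomes a third.
Quality inverts too: major becomes minor. That makes the inversion a minor third.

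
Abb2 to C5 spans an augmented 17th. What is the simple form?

Subtracting seven from the interval number removes an octave: 17 − 14 = 3.
That makes an augmented seventeenth a compound augmented third — 2 octaves plus an augmented third.

augmented third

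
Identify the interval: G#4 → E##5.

G to E spans six letter names (G-A-B-C-D-E) — that makes it a sixth of some quality.
G#4 to E##5 spans 10 semitones — one semitone wider than the major sixth (9) — giving an augmented sixth.

augmented 6th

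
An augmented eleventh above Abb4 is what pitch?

Db6

Four letters up from A (plus an octave) reaches D.
An augmented eleventh spans 18 semitones, so from Abb4 the target pitch is Db6.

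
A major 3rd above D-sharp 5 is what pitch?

Counting three letter names up from D lands on F.
Moving 4 semitones up from D#5 (the size of a major third) reaches F##5.

F-double-sharp 5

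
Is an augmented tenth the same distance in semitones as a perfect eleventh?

Yes

An augmented tenth = 17 semitones = a perfect eleventh; enharmonically equal.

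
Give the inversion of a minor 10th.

major sixth

First reduce the compound minor tenth to its simple form, a minor third.
The rule of nine gives the new number: 9 − 3 = 6, so a third becomes a sixth.
The quality also flips — minor becomes major — giving a major sixth.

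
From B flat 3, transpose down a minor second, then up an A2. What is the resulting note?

A minor second down from Bb3 is A3.
Up an augmented second from A3: B#3 (3 semitones up).

B sharp 3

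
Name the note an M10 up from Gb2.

Bb3

Three letters up from G (plus an octave) reaches B.
A major tenth spans 16 semitones, so from Gb2 the target pitch is Bb3.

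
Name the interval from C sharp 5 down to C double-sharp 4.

diminished octave

Descending from C#5 to C##4 is the same interval as ascending C##4 to C#5.
C to C is the same letter name, plus an octave, so the interval is some kind of octave.
C##4 to C#5 spans 11 semitones — one semitone narrower than the perfect octave (12) — giving a diminished octave.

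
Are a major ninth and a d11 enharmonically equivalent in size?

No

A major ninth spans 14 semitones; a diminished eleventh spans 16 semitones. They differ by 2.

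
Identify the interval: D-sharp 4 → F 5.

D to F spans three letter names (D-E-F), plus an octave: a tenth.
The major tenth is 16 semitones; here we have 14, two semitones narrower: diminished.
(Equivalently, a compound diminished third: a diminished third plus an octave.)

d10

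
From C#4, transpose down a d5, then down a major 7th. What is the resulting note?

G#2

C#4 down a diminished fifth → F##3 (6 semitones).
F##3 down a major seventh → G#2 (11 semitones).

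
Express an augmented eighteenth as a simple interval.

Each octave removed subtracts seven from the number: 18 − 14 = 4.
Quality carries through unchanged, so the simple form is an augmented fourth.

augmented 4th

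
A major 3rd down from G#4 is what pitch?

Three letter names down from G: E.
Moving 4 semitones down from G#4 (the size of a major third) reaches E4.

E4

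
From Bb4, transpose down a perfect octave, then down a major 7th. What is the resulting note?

A perfect octave down from Bb4 is Bb3.
A major seventh down from Bb3 is Cb3.

Cb3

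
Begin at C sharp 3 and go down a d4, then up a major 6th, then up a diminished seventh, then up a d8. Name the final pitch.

D 5

A diminished fourth down from C#3 is G##2.
G##2 up a major sixth → E##3 (9 semitones).
A diminished seventh up from E##3 is D#4.
Up a diminished octave from D#4: D5 (11 semitones up).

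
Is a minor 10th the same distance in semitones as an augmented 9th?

Yes

A minor tenth = 15 semitones = an augmented ninth; enharmonically equal.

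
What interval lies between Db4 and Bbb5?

D to B spans six letter names (D-E-F-G-A-B), plus an octave — that makes it a thirteenth of some quality.
At 20 semitones, Db4→Bbb5 falls one short of a major thirteenth: minor.
(Equivalently, a compound minor sixth: a minor sixth plus an octave.)

minor 13th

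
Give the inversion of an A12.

First reduce the compound augmented twelfth to its simple form, an augmented fifth.
The rule of nine gives the new number: 9 − 5 = 4, so a fifth becomes a fourth.
And augmented becomes diminished under inversion, so we get a diminished fourth.

diminished fourth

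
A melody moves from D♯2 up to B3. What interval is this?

D to B spans six letter names (D-E-F-G-A-B), plus an octave, so the interval is some kind of thirteenth.
A major thirteenth would be 21 semitones, but D#2 to B3 is 20 — one semitone narrower, making it a minor thirteenth.
(Equivalently, a compound minor sixth: a minor sixth plus an octave.)

m13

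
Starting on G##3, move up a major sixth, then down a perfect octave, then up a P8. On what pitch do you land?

E##4

A major sixth up from G##3 is E##4.
E##4 down a perfect octave → E##3 (12 semitones).
Up a perfect octave from E##3: E##4 (12 semitones up).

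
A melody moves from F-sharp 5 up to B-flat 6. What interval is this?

F to B spans four letter names (F-G-A-B), plus an octave, so the interval is some kind of eleventh.
A perfect eleventh would be 17 semitones; F#5 to Bb6 is 16, one semitone narrower, so the interval is diminished.
(Equivalently, a compound diminished fourth: a diminished fourth plus an octave.)

diminished eleventh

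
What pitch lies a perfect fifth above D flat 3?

Counting five letter names up from D lands on A.
Moving 7 semitones up from Db3 (the size of a perfect fifth) reaches Ab3.

A flat 3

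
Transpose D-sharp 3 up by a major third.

Three letter names up from D: F.
Moving 4 semitones up from D#3 (the size of a major third) reaches F##3.

F-double-sharp 3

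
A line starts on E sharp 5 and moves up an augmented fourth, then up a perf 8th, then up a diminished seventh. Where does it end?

G sharp 7

An augmented fourth up from E#5 is A##5.
A##5 up a perfect octave → A##6 (12 semitones).
A diminished seventh up from A##6 is G#7.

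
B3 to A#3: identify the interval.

minor second

Descending from B3 to A#3 is the same interval as ascending A#3 to B3.
A to B spans two letter names (A-B) — that makes it a second of some quality.
A major second would be 2 semitones, but A#3 to B3 is 1 — one semitone narrower, making it a minor second.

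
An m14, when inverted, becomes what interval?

major 2nd

First reduce the compound minor fourteenth to its simple form, a minor seventh.
Inverted interval numbers add to nine, so a seventh pairs with a second (7 + 2 = 9).
Quality inverts too: minor becomes major. That makes the inversion a major second.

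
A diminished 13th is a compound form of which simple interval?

Take out an octave (7 from the number): 13 − 7 = 6.
That makes a diminished thirteenth a compound diminished sixth — an octave plus a diminished sixth.

diminished sixth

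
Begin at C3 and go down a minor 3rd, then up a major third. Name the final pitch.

C#3

Down a minor third from C3: A2 (3 semitones down).
A major third up from A2 is C#3.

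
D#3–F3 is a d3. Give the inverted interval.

augmented 6th

Inverted interval numbers add to nine, so a third pairs with a sixth (3 + 6 = 9).
And diminished becomes augmented under inversion, so we get an augmented sixth.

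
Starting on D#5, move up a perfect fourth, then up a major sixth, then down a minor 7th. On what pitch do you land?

D#5 up a perfect fourth → G#5 (5 semitones).
A major sixth up from G#5 is E#6.
A minor seventh down from E#6 is F##5.

F##5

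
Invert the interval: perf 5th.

The rule of nine gives the new number: 9 − 5 = 4, so a fifth becomes a fourth.
Quality inverts too: perfect stays perfect. That makes the inversion a perfect fourth.

perfect 4th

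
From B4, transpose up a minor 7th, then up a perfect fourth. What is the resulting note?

D6

Up a minor seventh from B4: A5 (10 semitones up).
Up a perfect fourth from A5: D6 (5 semitones up).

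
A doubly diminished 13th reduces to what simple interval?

Subtracting seven from the interval number removes an octave: 13 − 7 = 6.
That makes a doubly diminished thirteenth a compound doubly diminished sixth — an octave plus a doubly diminished sixth.

dd6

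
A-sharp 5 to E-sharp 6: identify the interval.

A to E spans five letter names (A-B-C-D-E), so the interval is some kind of fifth.
A#5 to E#6 is 7 semitones, matching the perfect fifth exactly, so the quality is perfect.

perfect fifth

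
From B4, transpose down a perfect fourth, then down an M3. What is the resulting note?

B4 down a perfect fourth → F#4 (5 semitones).
A major third down from F#4 is D4.

D4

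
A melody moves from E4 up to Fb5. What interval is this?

d9

E to F spans two letter names (E-F), plus an octave — that makes it a ninth of some quality.
A major ninth would be 14 semitones; E4 to Fb5 is 12, two semitones narrower, so the interval is diminished.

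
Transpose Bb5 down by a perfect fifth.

Five letter names down from B: E.
Moving 7 semitones down from Bb5 (the size of a perfect fifth) reaches Eb5.

Eb5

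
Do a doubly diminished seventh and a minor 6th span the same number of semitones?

Yes

A doubly diminished seventh = 8 semitones = a minor sixth; enharmonically equal.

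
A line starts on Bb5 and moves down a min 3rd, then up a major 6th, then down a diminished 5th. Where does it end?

A minor third down from Bb5 is G5.
Up a major sixth from G5: E6 (9 semitones up).
Down a diminished fifth from E6: A#5 (6 semitones down).

A#5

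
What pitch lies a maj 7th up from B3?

The seventh takes the letter from B up to A.
A major seventh spans 11 semitones, so from B3 the target pitch is A#4.

A#4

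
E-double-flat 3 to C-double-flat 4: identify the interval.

minor sixth

E to C spans six letter names (E-F-G-A-B-C), so the interval is some kind of sixth.
A major sixth would be 9 semitones, but Ebb3 to Cbb4 is 8 — one semitone narrower, making it a minor sixth.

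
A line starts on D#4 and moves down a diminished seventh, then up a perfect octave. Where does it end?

E##4

Down a diminished seventh from D#4: E##3 (9 semitones down).
Up a perfect octave from E##3: E##4 (12 semitones up).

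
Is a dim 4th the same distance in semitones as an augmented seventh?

No

4 semitones (diminished fourth) vs 12 semitones (augmented seventh): not equal.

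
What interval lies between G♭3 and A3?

augmented second

G to A spans two letter names (G-A) — that makes it a second of some quality.
A major second would be 2 semitones; Gb3 to A3 is 3, one semitone wider, so the interval is augmented.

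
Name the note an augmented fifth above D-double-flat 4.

A-flat 4

Five letter names up from D: A.
An augmented fifth is 8 semitones; 8 semitones up from Dbb4 gives Ab4.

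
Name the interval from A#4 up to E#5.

A to E spans five letter names (A-B-C-D-E) — that makes it a fifth of some quality.
The perfect fifth spans 7 semitones, and A#4 to E#5 is exactly 7 semitones — so this is a perfect fifth.

perfect fifth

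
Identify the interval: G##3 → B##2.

Descending from G##3 to B##2 is the same interval as ascending B##2 to G##3.
B to G spans six letter names (B-C-D-E-F-G), so the interval is some kind of sixth.
At 8 semitones, B##2→G##3 falls one short of a major sixth: minor.

minor sixth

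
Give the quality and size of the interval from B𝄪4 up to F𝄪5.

B to F spans five letter names (B-C-D-E-F): a fifth.
B##4 to F##5 spans 6 semitones — one semitone narrower than the perfect fifth (7) — giving a diminished fifth.

d5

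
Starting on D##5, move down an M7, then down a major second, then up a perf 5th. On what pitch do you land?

A#4

A major seventh down from D##5 is E#4.
E#4 down a major second → D#4 (2 semitones).
A perfect fifth up from D#4 is A#4.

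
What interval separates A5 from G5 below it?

major second

Descending from A5 to G5 is the same interval as ascending G5 to A5.
G to A spans two letter names (G-A): a second.
The major second spans 2 semitones, and G5 to A5 is exactly 2 semitones — so this is a major second.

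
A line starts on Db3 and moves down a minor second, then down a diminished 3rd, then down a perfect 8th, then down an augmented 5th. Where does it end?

Down a minor second from Db3: C3 (1 semitone down).
A diminished third down from C3 is A#2.
A#2 down a perfect octave → A#1 (12 semitones).
Down an augmented fifth from A#1: D1 (8 semitones down).

D1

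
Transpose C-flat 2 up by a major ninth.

Two letters up from C (plus an octave) reaches D.
A major ninth is 14 semitones; 14 semitones up from Cb2 gives Db3.

D-flat 3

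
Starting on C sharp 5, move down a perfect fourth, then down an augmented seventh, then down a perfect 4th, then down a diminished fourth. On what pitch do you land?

B 2

A perfect fourth down from C#5 is G#4.
An augmented seventh down from G#4 is Ab3.
A perfect fourth down from Ab3 is Eb3.
Down a diminished fourth from Eb3: B2 (4 semitones down).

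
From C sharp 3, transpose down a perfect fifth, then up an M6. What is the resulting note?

D sharp 3

A perfect fifth down from C#3 is F#2.
A major sixth up from F#2 is D#3.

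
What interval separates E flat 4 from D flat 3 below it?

major ninth

Descending from Eb4 to Db3 is the same interval as ascending Db3 to Eb4.
D to E spans two letter names (D-E), plus an octave — that makes it a ninth of some quality.
Counting semitones, Db3→Eb4 is 14, which is the major ninth.
(Equivalently, a compound major second: a major second plus an octave.)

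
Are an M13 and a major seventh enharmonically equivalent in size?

21 semitones (major thirteenth) vs 11 semitones (major seventh): not equal.

No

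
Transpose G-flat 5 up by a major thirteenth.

E-flat 7

Six letters up from G (plus an octave) reaches E.
A major thirteenth is 21 semitones; 21 semitones up from Gb5 gives Eb7.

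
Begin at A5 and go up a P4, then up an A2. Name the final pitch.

Up a perfect fourth from A5: D6 (5 semitones up).
Up an augmented second from D6: E#6 (3 semitones up).

E#6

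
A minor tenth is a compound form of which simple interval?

m3

Each octave removed subtracts seven from the number: 10 − 7 = 3.
So a minor tenth is an octave plus a minor third. The quality is unchanged.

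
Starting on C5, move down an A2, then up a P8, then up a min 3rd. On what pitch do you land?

An augmented second down from C5 is Bbb4.
Up a perfect octave from Bbb4: Bbb5 (12 semitones up).
Up a minor third from Bbb5: Dbb6 (3 semitones up).

Dbb6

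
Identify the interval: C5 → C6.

perfect 8th

C to C is the same letter name, plus an octave — that makes it an octave of some quality.
The perfect octave spans 12 semitones, and C5 to C6 is exactly 12 semitones — so this is a perfect octave.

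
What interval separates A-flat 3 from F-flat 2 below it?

major tenth

Descending from Ab3 to Fb2 is the same interval as ascending Fb2 to Ab3.
F to A spans three letter names (F-G-A), plus an octave — that makes it a tenth of some quality.
The major tenth spans 16 semitones, and Fb2 to Ab3 is exactly 16 semitones — so this is a major tenth.
(Equivalently, a compound major third: a major third plus an octave.)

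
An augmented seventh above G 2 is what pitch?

F-double-sharp 3

Counting seven letter names up from G lands on F.
Moving 12 semitones up from G2 (the size of an augmented seventh) reaches F##3.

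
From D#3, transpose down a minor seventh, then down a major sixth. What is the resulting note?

A minor seventh down from D#3 is E#2.
Down a major sixth from E#2: G#1 (9 semitones down).

G#1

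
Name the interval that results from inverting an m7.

major second

The rule of nine gives the new number: 9 − 7 = 2, so a seventh becomes a second.
Quality inverts too: minor becomes major. That makes the inversion a major second.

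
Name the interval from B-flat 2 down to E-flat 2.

Descending from Bb2 to Eb2 is the same interval as ascending Eb2 to Bb2.
E to B spans five letter names (E-F-G-A-B) — that makes it a fifth of some quality.
Eb2 to Bb2 is 7 semitones, matching the perfect fifth exactly, so the quality is perfect.

perfect fifth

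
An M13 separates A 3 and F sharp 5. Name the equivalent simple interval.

major 6th

Take out an octave (7 from the number): 13 − 7 = 6.
So a major thirteenth is an octave plus a major sixth. The quality is unchanged.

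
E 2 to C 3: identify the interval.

E to C spans six letter names (E-F-G-A-B-C), so the interval is some kind of sixth.
A major sixth would be 9 semitones, but E2 to C3 is 8 — one semitone narrower, making it a minor sixth.

minor 6th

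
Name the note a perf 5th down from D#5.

G#4

Counting five letter names down from D lands on G.
A perfect fifth is 7 semitones; 7 semitones down from D#5 gives G#4.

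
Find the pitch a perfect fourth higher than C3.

F3

Counting four letter names up from C lands on F.
A perfect fourth spans 5 semitones, so from C3 the target pitch is F3.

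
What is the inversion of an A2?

diminished 7th

The rule of nine gives the new number: 9 − 2 = 7, so a second becomes a seventh.
And augmented becomes diminished under inversion, so we get a diminished seventh.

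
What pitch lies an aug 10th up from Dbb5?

F6

Counting three letter names plus an octave up from D lands on F.
An augmented tenth is 17 semitones; 17 semitones up from Dbb5 gives F6.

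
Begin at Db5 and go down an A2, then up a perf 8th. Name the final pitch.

Db5 down an augmented second → Cbb5 (3 semitones).
Up a perfect octave from Cbb5: Cbb6 (12 semitones up).

Cbb6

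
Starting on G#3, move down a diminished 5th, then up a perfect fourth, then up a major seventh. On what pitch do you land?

G#3 down a diminished fifth → C##3 (6 semitones).
C##3 up a perfect fourth → F##3 (5 semitones).
F##3 up a major seventh → E##4 (11 semitones).

E##4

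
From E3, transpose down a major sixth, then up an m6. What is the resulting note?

A major sixth down from E3 is G2.
G2 up a minor sixth → Eb3 (8 semitones).

Eb3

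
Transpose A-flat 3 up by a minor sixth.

Six letter names up from A: F.
A minor sixth spans 8 semitones, so from Ab3 the target pitch is Fb4.

F-flat 4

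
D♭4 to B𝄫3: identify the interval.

Descending from Db4 to Bbb3 is the same interval as ascending Bbb3 to Db4.
B to D spans three letter names (B-C-D): a third.
Bbb3 to Db4 is 4 semitones, matching the major third exactly, so the quality is major.

major third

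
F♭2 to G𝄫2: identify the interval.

F to G spans two letter names (F-G): a second.
Fb2 to Gbb2 is 1 semitone, a half step short of the major second (2), so this is minor.

minor second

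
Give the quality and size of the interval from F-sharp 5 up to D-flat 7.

diminished thirteenth

F to D spans six letter names (F-G-A-B-C-D), plus an octave — that makes it a thirteenth of some quality.
A major thirteenth would be 21 semitones; F#5 to Db7 is 19, two semitones narrower, so the interval is diminished.
(Equivalently, a compound diminished sixth: a diminished sixth plus an octave.)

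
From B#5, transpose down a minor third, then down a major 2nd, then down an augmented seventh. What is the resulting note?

G4

Down a minor third from B#5: G##5 (3 semitones down).
G##5 down a major second → F##5 (2 semitones).
An augmented seventh down from F##5 is G4.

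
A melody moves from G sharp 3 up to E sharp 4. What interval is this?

M6

G to E spans six letter names (G-A-B-C-D-E): a sixth.
G#3 to E#4 is 9 semitones, matching the major sixth exactly, so the quality is major.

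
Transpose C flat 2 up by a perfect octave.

C flat 3

An octave keeps the letter name C, an octave up from C.
Moving 12 semitones up from Cb2 (the size of a perfect octave) reaches Cb3.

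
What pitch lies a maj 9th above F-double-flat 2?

The ninth's letter: F up two letter names plus an octave → G.
Moving 14 semitones up from Fbb2 (the size of a major ninth) reaches Gbb3.

G-double-flat 3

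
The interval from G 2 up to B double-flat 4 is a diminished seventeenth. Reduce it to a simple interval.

d3

Subtracting seven from the interval number removes an octave: 17 − 14 = 3.
That makes a diminished seventeenth a compound diminished third — 2 octaves plus a diminished third.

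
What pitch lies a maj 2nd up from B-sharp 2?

Counting two letter names up from B lands on C.
Moving 2 semitones up from B#2 (the size of a major second) reaches C##3.

C-double-sharp 3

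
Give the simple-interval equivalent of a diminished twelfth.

Subtracting seven from the interval number removes an octave: 12 − 7 = 5.
That makes a diminished twelfth a compound diminished fifth — an octave plus a diminished fifth.

diminished fifth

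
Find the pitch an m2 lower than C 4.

Two letter names down from C: B.
Moving 1 semitone down from C4 (the size of a minor second) reaches B3.

B 3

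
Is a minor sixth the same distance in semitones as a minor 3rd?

No

A minor sixth spans 8 semitones; a minor third spans 3 semitones. They differ by 5.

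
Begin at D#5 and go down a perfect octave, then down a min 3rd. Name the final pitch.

Down a perfect octave from D#5: D#4 (12 semitones down).
A minor third down from D#4 is B#3.

B#3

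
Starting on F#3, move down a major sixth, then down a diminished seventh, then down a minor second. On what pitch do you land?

F#3 down a major sixth → A2 (9 semitones).
Down a diminished seventh from A2: B#1 (9 semitones down).
Down a minor second from B#1: A##1 (1 semitone down).

A##1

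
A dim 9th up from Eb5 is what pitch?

Counting two letter names plus an octave up from E lands on F.
A diminished ninth is 12 semitones; 12 semitones up from Eb5 gives Fbb6.

Fbb6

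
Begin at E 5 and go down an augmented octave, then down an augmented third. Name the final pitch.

E5 down an augmented octave → Eb4 (13 semitones).
An augmented third down from Eb4 is Cbb4.

C double-flat 4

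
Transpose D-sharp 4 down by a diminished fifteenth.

A fifteenth keeps the letter name D, two octaves down from D.
Moving 23 semitones down from D#4 (the size of a diminished fifteenth) reaches D##2.

D-double-sharp 2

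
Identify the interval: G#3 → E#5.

major 13th

G to E spans six letter names (G-A-B-C-D-E), plus an octave, so the interval is some kind of thirteenth.
Counting semitones, G#3→E#5 is 21, which is the major thirteenth.
(Equivalently, a compound major sixth: a major sixth plus an octave.)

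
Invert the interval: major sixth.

minor 3rd

Interval numbers invert to sum to nine: 6 + 3 = 9, so a sixth inverts to a third.
Quality inverts too: major becomes minor. That makes the inversion a minor third.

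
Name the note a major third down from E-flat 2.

The third takes the letter from E down to C.
A major third is 4 semitones; 4 semitones down from Eb2 gives Cb2.

C-flat 2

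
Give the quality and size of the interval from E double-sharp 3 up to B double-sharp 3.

E to B spans five letter names (E-F-G-A-B) — that makes it a fifth of some quality.
Counting semitones, E##3→B##3 is 7, which is the perfect fifth.

P5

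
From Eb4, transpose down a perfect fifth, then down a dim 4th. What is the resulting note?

Eb4 down a perfect fifth → Ab3 (7 semitones).
Down a diminished fourth from Ab3: E3 (4 semitones down).

E3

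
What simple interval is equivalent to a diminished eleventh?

Each octave removed subtracts seven from the number: 11 − 7 = 4.
So a diminished eleventh is an octave plus a diminished fourth. The quality is unchanged.

diminished 4th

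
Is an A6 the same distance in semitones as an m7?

Yes

An augmented sixth = 10 semitones = a minor seventh; enharmonically equal.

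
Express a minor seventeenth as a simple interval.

minor 3rd

Each octave removed subtracts seven from the number: 17 − 14 = 3.
So a minor seventeenth is 2 octaves plus a minor third. The quality is unchanged.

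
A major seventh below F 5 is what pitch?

G-flat 4

Seven letter names down from F: G.
Moving 11 semitones down from F5 (the size of a major seventh) reaches Gb4.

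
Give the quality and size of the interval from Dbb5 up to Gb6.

augmented eleventh

D to G spans four letter names (D-E-F-G), plus an octave, so the interval is some kind of eleventh.
The perfect eleventh is 17 semitones; here we have 18, one semitone wider: augmented.
(Equivalently, a compound augmented fourth: an augmented fourth plus an octave.)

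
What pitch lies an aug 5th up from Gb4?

Five letter names up from G: D.
Moving 8 semitones up from Gb4 (the size of an augmented fifth) reaches D5.

D5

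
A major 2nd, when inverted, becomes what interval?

Inverted interval numbers add to nine, so a second pairs with a seventh (2 + 7 = 9).
The quality also flips — major becomes minor — giving a minor seventh.

minor seventh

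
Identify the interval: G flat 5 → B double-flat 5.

m3

G to B spans three letter names (G-A-B) — that makes it a third of some quality.
Gb5 to Bbb5 is 3 semitones, a half step short of the major third (4), so this is minor.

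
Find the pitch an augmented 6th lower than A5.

Cb5

Counting six letter names down from A lands on C.
Moving 10 semitones down from A5 (the size of an augmented sixth) reaches Cb5.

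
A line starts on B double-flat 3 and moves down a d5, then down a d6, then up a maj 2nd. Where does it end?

A diminished fifth down from Bbb3 is Eb3.
A diminished sixth down from Eb3 is G#2.
A major second up from G#2 is A#2.

A sharp 2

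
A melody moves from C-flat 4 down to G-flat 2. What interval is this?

Descending from Cb4 to Gb2 is the same interval as ascending Gb2 to Cb4.
G to C spans four letter names (G-A-B-C), plus an octave, so the interval is some kind of eleventh.
Counting semitones, Gb2→Cb4 is 17, which is the perfect eleventh.
(Equivalently, a compound perfect fourth: a perfect fourth plus an octave.)

perfect eleventh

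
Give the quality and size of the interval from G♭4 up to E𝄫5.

minor sixth

G to E spans six letter names (G-A-B-C-D-E), so the interval is some kind of sixth.
Gb4 to Ebb5 is 8 semitones, a half step short of the major sixth (9), so this is minor.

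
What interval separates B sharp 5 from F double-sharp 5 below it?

perfect 4th

Descending from B#5 to F##5 is the same interval as ascending F##5 to B#5.
F to B spans four letter names (F-G-A-B): a fourth.
Counting semitones, F##5→B#5 is 5, which is the perfect fourth.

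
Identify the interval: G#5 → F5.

augmented second

Descending from G#5 to F5 is the same interval as ascending F5 to G#5.
F to G spans two letter names (F-G) — that makes it a second of some quality.
F5 to G#5 spans 3 semitones — one semitone wider than the major second (2) — giving an augmented second.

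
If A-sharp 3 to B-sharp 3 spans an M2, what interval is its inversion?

minor seventh

The rule of nine gives the new number: 9 − 2 = 7, so a second becomes a seventh.
The quality also flips — major becomes minor — giving a minor seventh.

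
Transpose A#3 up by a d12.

Five letters up from A (plus an octave) reaches E.
A diminished twelfth spans 18 semitones, so from A#3 the target pitch is E5.

E5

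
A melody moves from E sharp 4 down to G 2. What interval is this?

Descending from E#4 to G2 is the same interval as ascending G2 to E#4.
G to E spans six letter names (G-A-B-C-D-E), plus an octave: a thirteenth.
G2 to E#4 spans 22 semitones — one semitone wider than the major thirteenth (21) — giving an augmented thirteenth.
(Equivalently, a compound augmented sixth: an augmented sixth plus an octave.)

augmented 13th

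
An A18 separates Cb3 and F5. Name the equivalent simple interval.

augmented fourth

Each octave removed subtracts seven from the number: 18 − 14 = 4.
Quality carries through unchanged, so the simple form is an augmented fourth.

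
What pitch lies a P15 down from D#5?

D#3

A fifteenth keeps the letter name D, two octaves down from D.
A perfect fifteenth is 24 semitones; 24 semitones down from D#5 gives D#3.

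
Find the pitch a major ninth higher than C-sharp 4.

Two letters up from C (plus an octave) reaches D.
Moving 14 semitones up from C#4 (the size of a major ninth) reaches D#5.

D-sharp 5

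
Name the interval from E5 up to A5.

E to A spans four letter names (E-F-G-A) — that makes it a fourth of some quality.
The perfect fourth spans 5 semitones, and E5 to A5 is exactly 5 semitones — so this is a perfect fourth.

perfect fourth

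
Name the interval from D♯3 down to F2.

A6

Descending from D#3 to F2 is the same interval as ascending F2 to D#3.
F to D spans six letter names (F-G-A-B-C-D) — that makes it a sixth of some quality.
A major sixth would be 9 semitones; F2 to D#3 is 10, one semitone wider, so the interval is augmented.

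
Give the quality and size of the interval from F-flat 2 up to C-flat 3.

P5

F to C spans five letter names (F-G-A-B-C), so the interval is some kind of fifth.
Counting semitones, Fb2→Cb3 is 7, which is the perfect fifth.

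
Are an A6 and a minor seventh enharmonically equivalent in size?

An augmented sixth spans 10 semitones, and a minor seventh also spans 10 semitones — they're enharmonic.

Yes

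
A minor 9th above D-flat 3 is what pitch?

E-double-flat 4

Counting two letter names plus an octave up from D lands on E.
A minor ninth is 13 semitones; 13 semitones up from Db3 gives Ebb4.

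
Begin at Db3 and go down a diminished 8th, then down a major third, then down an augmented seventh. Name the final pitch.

Cbb1

Down a diminished octave from Db3: D2 (11 semitones down).
Down a major third from D2: Bb1 (4 semitones down).
An augmented seventh down from Bb1 is Cbb1.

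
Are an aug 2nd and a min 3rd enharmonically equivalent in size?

An augmented second = 3 semitones = a minor third; enharmonically equal.

Yes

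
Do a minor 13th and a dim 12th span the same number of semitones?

No

20 semitones (minor thirteenth) vs 18 semitones (diminished twelfth): not equal.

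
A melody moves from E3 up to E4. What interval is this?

E to E is the same letter name, plus an octave — that makes it an octave of some quality.
Counting semitones, E3→E4 is 12, which is the perfect octave.

P8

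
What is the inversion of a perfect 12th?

perfect 4th

First reduce the compound perfect twelfth to its simple form, a perfect fifth.
Inverted interval numbers add to nine, so a fifth pairs with a fourth (5 + 4 = 9).
Quality inverts too: perfect stays perfect. That makes the inversion a perfect fourth.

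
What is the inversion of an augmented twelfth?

diminished 4th

First reduce the compound augmented twelfth to its simple form, an augmented fifth.
Interval numbers invert to sum to nine: 5 + 4 = 9, so a fifth inverts to a fourth.
Quality inverts too: augmented becomes diminished. That makes the inversion a diminished fourth.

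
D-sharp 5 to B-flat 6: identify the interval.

diminished 13th

D to B spans six letter names (D-E-F-G-A-B), plus an octave: a thirteenth.
The major thirteenth is 21 semitones; here we have 19, two semitones narrower: diminished.
(Equivalently, a compound diminished sixth: a diminished sixth plus an octave.)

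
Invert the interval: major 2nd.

minor seventh

The rule of nine gives the new number: 9 − 2 = 7, so a second becomes a seventh.
And major becomes minor under inversion, so we get a minor seventh.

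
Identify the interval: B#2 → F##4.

perfect twelfth

B to F spans five letter names (B-C-D-E-F), plus an octave — that makes it a twelfth of some quality.
The perfect twelfth spans 19 semitones, and B#2 to F##4 is exactly 19 semitones — so this is a perfect twelfth.
(Equivalently, a compound perfect fifth: a perfect fifth plus an octave.)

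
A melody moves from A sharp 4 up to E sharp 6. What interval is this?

A to E spans five letter names (A-B-C-D-E), plus an octave: a twelfth.
A#4 to E#6 is 19 semitones, matching the perfect twelfth exactly, so the quality is perfect.
(Equivalently, a compound perfect fifth: a perfect fifth plus an octave.)

perfect twelfth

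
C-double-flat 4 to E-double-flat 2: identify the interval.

Descending from Cbb4 to Ebb2 is the same interval as ascending Ebb2 to Cbb4.
E to C spans six letter names (E-F-G-A-B-C), plus an octave: a thirteenth.
A major thirteenth would be 21 semitones, but Ebb2 to Cbb4 is 20 — one semitone narrower, making it a minor thirteenth.
(Equivalently, a compound minor sixth: a minor sixth plus an octave.)

minor thirteenth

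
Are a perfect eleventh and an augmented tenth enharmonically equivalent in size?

A perfect eleventh = 17 semitones = an augmented tenth; enharmonically equal.

Yes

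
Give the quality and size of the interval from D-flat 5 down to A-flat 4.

Descending from Db5 to Ab4 is the same interval as ascending Ab4 to Db5.
A to D spans four letter names (A-B-C-D), so the interval is some kind of fourth.
Ab4 to Db5 is 5 semitones, matching the perfect fourth exactly, so the quality is perfect.

perfect fourth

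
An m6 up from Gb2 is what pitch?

Ebb3

Counting six letter names up from G lands on E.
A minor sixth is 8 semitones; 8 semitones up from Gb2 gives Ebb3.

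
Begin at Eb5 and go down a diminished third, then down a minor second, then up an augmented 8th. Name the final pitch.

B##5

Down a diminished third from Eb5: C#5 (2 semitones down).
A minor second down from C#5 is B#4.
An augmented octave up from B#4 is B##5.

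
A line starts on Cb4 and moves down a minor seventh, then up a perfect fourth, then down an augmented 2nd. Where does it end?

Fbb3

A minor seventh down from Cb4 is Db3.
Db3 up a perfect fourth → Gb3 (5 semitones).
Down an augmented second from Gb3: Fbb3 (3 semitones down).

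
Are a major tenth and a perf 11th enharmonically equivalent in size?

A major tenth spans 16 semitones; a perfect eleventh spans 17 semitones. They differ by 1.

No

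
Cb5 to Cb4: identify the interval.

perfect octave

Descending from Cb5 to Cb4 is the same interval as ascending Cb4 to Cb5.
C to C is the same letter name, plus an octave — that makes it an octave of some quality.
The perfect octave spans 12 semitones, and Cb4 to Cb5 is exactly 12 semitones — so this is a perfect octave.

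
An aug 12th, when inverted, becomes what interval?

First reduce the compound augmented twelfth to its simple form, an augmented fifth.
Inverted interval numbers add to nine, so a fifth pairs with a fourth (5 + 4 = 9).
And augmented becomes diminished under inversion, so we get a diminished fourth.

d4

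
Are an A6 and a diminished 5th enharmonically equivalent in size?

No

10 semitones (augmented sixth) vs 6 semitones (diminished fifth): not equal.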